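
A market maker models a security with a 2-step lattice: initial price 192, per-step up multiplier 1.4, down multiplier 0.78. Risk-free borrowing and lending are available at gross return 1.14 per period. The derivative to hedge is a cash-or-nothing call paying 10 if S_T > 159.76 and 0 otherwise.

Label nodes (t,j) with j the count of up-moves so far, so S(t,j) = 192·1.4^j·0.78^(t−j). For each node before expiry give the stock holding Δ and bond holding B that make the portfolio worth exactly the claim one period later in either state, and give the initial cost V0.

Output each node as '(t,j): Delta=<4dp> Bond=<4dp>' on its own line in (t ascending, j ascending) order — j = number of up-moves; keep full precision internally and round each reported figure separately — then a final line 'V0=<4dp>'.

(0,0): Delta=0.0309 Bond=0.4084
(1,0): Delta=0.1077 Bond=-11.0357
(1,1): Delta=0.0000 Bond=8.7719
V0=6.3415

Risk-neutral probability p* = (R−d)/(u−d) = (1.14−0.78)/(1.4−0.78) = 0.5806.
Terminal payoffs: V(2,0)=0.0000, V(2,1)=10.0000, V(2,2)=10.0000
Node (1,0) S=149.7600: V=(p*·10.0000+(1−p*)·0.0000)/1.14=5.0934; Δ=(10.0000−0.0000)/(209.6640−116.8128)=0.1077; B=V−Δ·S=-11.0357
Node (1,1) S=268.8000: V=(p*·10.0000+(1−p*)·10.0000)/1.14=8.7719; Δ=(10.0000−10.0000)/(376.3200−209.6640)=0.0000; B=V−Δ·S=8.7719
Node (0,0) S=192.0000: V=(p*·8.7719+(1−p*)·5.0934)/1.14=6.3415; Δ=(8.7719−5.0934)/(268.8000−149.7600)=0.0309; B=V−Δ·S=0.4084
Check: Δ(0,0)·S0 + B(0,0) = 6.3415 = V0.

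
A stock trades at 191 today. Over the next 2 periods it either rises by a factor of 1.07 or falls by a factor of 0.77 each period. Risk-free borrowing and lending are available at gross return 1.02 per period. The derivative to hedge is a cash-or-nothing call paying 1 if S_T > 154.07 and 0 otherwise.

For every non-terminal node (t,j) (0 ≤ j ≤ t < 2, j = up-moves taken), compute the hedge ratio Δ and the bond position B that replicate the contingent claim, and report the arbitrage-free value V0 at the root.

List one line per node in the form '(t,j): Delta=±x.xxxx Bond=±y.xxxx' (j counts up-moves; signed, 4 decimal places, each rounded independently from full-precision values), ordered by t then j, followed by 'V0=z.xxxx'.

Risk-neutral probability p* = (R−d)/(u−d) = (1.02−0.77)/(1.07−0.77) = 0.8333.
Terminal values V(2,·): V(2,0)=0.0000, V(2,1)=1.0000, V(2,2)=1.0000
Node (1,0) S=147.0700: V=(p*·1.0000+(1−p*)·0.0000)/1.02=0.8170; Δ=(1.0000−0.0000)/(157.3649−113.2439)=0.0227; B=V−Δ·S=-2.5163
Node (1,1) S=204.3700: V=(p*·1.0000+(1−p*)·1.0000)/1.02=0.9804; Δ=(1.0000−1.0000)/(218.6759−157.3649)=0.0000; B=V−Δ·S=0.9804
Node (0,0) S=191.0000: V=(p*·0.9804+(1−p*)·0.8170)/1.02=0.9345; Δ=(0.9804−0.8170)/(204.3700−147.0700)=0.0029; B=V−Δ·S=0.3898
Check: Δ(0,0)·S0 + B(0,0) = 0.9345 = V0.

(0,0): Delta=0.0029 Bond=0.3898
(1,0): Delta=0.0227 Bond=-2.5163
(1,1): Delta=0.0000 Bond=0.9804
V0=0.9345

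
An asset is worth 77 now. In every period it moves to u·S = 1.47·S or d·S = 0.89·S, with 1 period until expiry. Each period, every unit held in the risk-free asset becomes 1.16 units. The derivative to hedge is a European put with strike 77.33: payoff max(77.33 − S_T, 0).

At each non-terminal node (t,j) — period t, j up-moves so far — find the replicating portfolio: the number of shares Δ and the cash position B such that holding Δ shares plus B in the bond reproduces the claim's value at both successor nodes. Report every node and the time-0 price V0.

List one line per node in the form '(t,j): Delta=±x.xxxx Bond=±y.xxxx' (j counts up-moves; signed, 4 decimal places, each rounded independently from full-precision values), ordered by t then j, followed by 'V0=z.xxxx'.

Under the risk-neutral measure, an up-move has probability p* = (R−d)/(u−d) = 0.4655 and values discount at R = 1.16.
Terminal payoffs: V(1,0)=8.8000, V(1,1)=0.0000
Node (0,0) S=77.0000: V=(p*·0.0000+(1−p*)·8.8000)/1.16=4.0547; Δ=(0.0000−8.8000)/(113.1900−68.5300)=-0.1970; B=V−Δ·S=19.2271
Each (Δ,B) replicates both successor values, so the strategy is self-financing and V0 is arbitrage-free.

(0,0): Delta=-0.1970 Bond=19.2271
V0=4.0547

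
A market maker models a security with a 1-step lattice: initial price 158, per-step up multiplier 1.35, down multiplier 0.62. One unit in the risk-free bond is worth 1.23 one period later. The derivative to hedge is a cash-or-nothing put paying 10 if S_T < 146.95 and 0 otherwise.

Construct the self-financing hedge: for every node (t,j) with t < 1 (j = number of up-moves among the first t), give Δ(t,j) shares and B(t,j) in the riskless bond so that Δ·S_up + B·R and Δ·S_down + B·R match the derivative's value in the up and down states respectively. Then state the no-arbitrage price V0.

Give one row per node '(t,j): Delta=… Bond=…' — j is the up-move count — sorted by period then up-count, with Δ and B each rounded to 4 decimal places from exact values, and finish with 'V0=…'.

Since d<R<u, set p* = (R−d)/(u−d) = 0.8356; price each node as the discounted p*-expectation of its children.
Payoff layer (t=1): V(1,0)=10.0000, V(1,1)=0.0000
(0,0): S=158.0000. Δ = (V_up−V_dn)/(S_up−S_dn) = (0.0000−10.0000)/(213.3000−97.9600) = -0.0867. V = [p*·0.0000 + (1−p*)·10.0000]/1.23 = 1.3365. B = V − Δ·S = 15.0351.
The time-0 hedge costs 1.3365, which is the no-arbitrage price.

(0,0): Delta=-0.0867 Bond=15.0351
V0=1.3365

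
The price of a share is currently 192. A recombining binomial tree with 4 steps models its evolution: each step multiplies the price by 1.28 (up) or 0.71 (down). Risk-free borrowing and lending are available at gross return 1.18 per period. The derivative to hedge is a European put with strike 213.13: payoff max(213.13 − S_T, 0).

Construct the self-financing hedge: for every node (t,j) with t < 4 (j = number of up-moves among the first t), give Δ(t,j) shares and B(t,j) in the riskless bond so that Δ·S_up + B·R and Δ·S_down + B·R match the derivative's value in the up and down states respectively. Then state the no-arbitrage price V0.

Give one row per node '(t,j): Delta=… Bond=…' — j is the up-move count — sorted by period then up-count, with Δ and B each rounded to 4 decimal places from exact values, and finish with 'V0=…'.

No-arbitrage ⇒ martingale measure with p* = (R−d)/(u−d) = 0.8246.
Terminal payoffs: V(4,0)=164.3396, V(4,1)=125.1698, V(4,2)=54.5539, V(4,3)=0.0000, V(4,4)=0.0000
(3,0): S=68.7189. Δ = (V_up−V_dn)/(S_up−S_dn) = (125.1698−164.3396)/(87.9602−48.7904) = -1.0000. V = [p*·125.1698 + (1−p*)·164.3396]/1.18 = 111.8997. B = V − Δ·S = 180.6186.
(3,1): S=123.8876. Δ = (V_up−V_dn)/(S_up−S_dn) = (54.5539−125.1698)/(158.5761−87.9602) = -1.0000. V = [p*·54.5539 + (1−p*)·125.1698]/1.18 = 56.7310. B = V − Δ·S = 180.6186.
(3,2): S=223.3467. Δ = (V_up−V_dn)/(S_up−S_dn) = (0.0000−54.5539)/(285.8838−158.5761) = -0.4285. V = [p*·0.0000 + (1−p*)·54.5539]/1.18 = 8.1109. B = V − Δ·S = 103.8194.
(3,3): S=402.6532. Δ = (V_up−V_dn)/(S_up−S_dn) = (0.0000−0.0000)/(515.3961−285.8838) = 0.0000. V = [p*·0.0000 + (1−p*)·0.0000]/1.18 = 0.0000. B = V − Δ·S = 0.0000.
(2,0): S=96.7872. Δ = (V_up−V_dn)/(S_up−S_dn) = (56.7310−111.8997)/(123.8876−68.7189) = -1.0000. V = [p*·56.7310 + (1−p*)·111.8997]/1.18 = 56.2794. B = V − Δ·S = 153.0666.
(2,1): S=174.4896. Δ = (V_up−V_dn)/(S_up−S_dn) = (8.1109−56.7310)/(223.3467−123.8876) = -0.4888. V = [p*·8.1109 + (1−p*)·56.7310]/1.18 = 14.1023. B = V − Δ·S = 99.4008.
(2,2): S=314.5728. Δ = (V_up−V_dn)/(S_up−S_dn) = (0.0000−8.1109)/(402.6532−223.3467) = -0.0452. V = [p*·0.0000 + (1−p*)·8.1109]/1.18 = 1.2059. B = V − Δ·S = 15.4355.
(1,0): S=136.3200. Δ = (V_up−V_dn)/(S_up−S_dn) = (14.1023−56.2794)/(174.4896−96.7872) = -0.5428. V = [p*·14.1023 + (1−p*)·56.2794]/1.18 = 18.2219. B = V − Δ·S = 92.2168.
(1,1): S=245.7600. Δ = (V_up−V_dn)/(S_up−S_dn) = (1.2059−14.1023)/(314.5728−174.4896) = -0.0921. V = [p*·1.2059 + (1−p*)·14.1023]/1.18 = 2.9393. B = V − Δ·S = 25.5646.
(0,0): S=192.0000. Δ = (V_up−V_dn)/(S_up−S_dn) = (2.9393−18.2219)/(245.7600−136.3200) = -0.1396. V = [p*·2.9393 + (1−p*)·18.2219]/1.18 = 4.7631. B = V − Δ·S = 31.5746.
Self-financing check: at every node Δ·S+B equals the discounted successor values.

(0,0): Delta=-0.1396 Bond=31.5746
(1,0): Delta=-0.5428 Bond=92.2168
(1,1): Delta=-0.0921 Bond=25.5646
(2,0): Delta=-1.0000 Bond=153.0666
(2,1): Delta=-0.4888 Bond=99.4008
(2,2): Delta=-0.0452 Bond=15.4355
(3,0): Delta=-1.0000 Bond=180.6186
(3,1): Delta=-1.0000 Bond=180.6186
(3,2): Delta=-0.4285 Bond=103.8194
(3,3): Delta=0.0000 Bond=0.0000
V0=4.7631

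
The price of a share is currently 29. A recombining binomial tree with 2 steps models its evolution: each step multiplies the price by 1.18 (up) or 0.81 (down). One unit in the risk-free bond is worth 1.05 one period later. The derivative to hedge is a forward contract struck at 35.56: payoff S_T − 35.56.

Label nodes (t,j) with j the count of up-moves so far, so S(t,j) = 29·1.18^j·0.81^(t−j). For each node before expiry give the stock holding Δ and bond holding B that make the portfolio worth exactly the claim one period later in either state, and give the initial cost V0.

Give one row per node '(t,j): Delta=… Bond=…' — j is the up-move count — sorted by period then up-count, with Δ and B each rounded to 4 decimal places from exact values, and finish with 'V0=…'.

The replicating-portfolio and risk-neutral prices coincide; use p* = (1.05−0.81)/(1.18−0.81) = 0.6486 for the latter.
Terminal values V(2,·): V(2,0)=-16.5331, V(2,1)=-7.8418, V(2,2)=4.8196
Node (1,0) S=23.4900: V=(p*·-7.8418+(1−p*)·-16.5331)/1.05=-10.3767; Δ=(-7.8418−-16.5331)/(27.7182−19.0269)=1.0000; B=V−Δ·S=-33.8667
Node (1,1) S=34.2200: V=(p*·4.8196+(1−p*)·-7.8418)/1.05=0.3533; Δ=(4.8196−-7.8418)/(40.3796−27.7182)=1.0000; B=V−Δ·S=-33.8667
Node (0,0) S=29.0000: V=(p*·0.3533+(1−p*)·-10.3767)/1.05=-3.2540; Δ=(0.3533−-10.3767)/(34.2200−23.4900)=1.0000; B=V−Δ·S=-32.2540
Check: Δ(0,0)·S0 + B(0,0) = -3.2540 = V0.

(0,0): Delta=1.0000 Bond=-32.2540
(1,0): Delta=1.0000 Bond=-33.8667
(1,1): Delta=1.0000 Bond=-33.8667
V0=-3.2540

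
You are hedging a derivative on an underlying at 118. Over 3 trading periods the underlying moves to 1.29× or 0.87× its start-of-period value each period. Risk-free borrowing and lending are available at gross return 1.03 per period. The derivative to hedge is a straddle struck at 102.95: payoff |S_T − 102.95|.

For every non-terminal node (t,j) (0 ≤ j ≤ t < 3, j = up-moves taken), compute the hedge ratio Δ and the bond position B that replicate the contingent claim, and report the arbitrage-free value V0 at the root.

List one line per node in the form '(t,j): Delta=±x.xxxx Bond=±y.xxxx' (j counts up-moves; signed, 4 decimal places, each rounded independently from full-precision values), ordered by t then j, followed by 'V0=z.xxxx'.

(0,0): Delta=0.6320 Bond=-39.8249
(1,0): Delta=0.2962 Bond=-6.5454
(1,1): Delta=1.0000 Bond=-97.0402
(2,0): Delta=-0.3461 Bond=50.6180
(2,1): Delta=1.0000 Bond=-99.9515
(2,2): Delta=1.0000 Bond=-99.9515
V0=34.7483

Under the risk-neutral measure, an up-move has probability p* = (R−d)/(u−d) = 0.3810 and values discount at R = 1.03.
Payoff layer (t=3): V(3,0)=25.2466, V(3,1)=12.2653, V(3,2)=67.8865, V(3,3)=150.3593
(2,0): S=89.3142. Δ = (V_up−V_dn)/(S_up−S_dn) = (12.2653−25.2466)/(115.2153−77.7034) = -0.3461. V = [p*·12.2653 + (1−p*)·25.2466]/1.03 = 19.7101. B = V − Δ·S = 50.6180.
(2,1): S=132.4314. Δ = (V_up−V_dn)/(S_up−S_dn) = (67.8865−12.2653)/(170.8365−115.2153) = 1.0000. V = [p*·67.8865 + (1−p*)·12.2653]/1.03 = 32.4799. B = V − Δ·S = -99.9515.
(2,2): S=196.3638. Δ = (V_up−V_dn)/(S_up−S_dn) = (150.3593−67.8865)/(253.3093−170.8365) = 1.0000. V = [p*·150.3593 + (1−p*)·67.8865]/1.03 = 96.4123. B = V − Δ·S = -99.9515.
(1,0): S=102.6600. Δ = (V_up−V_dn)/(S_up−S_dn) = (32.4799−19.7101)/(132.4314−89.3142) = 0.2962. V = [p*·32.4799 + (1−p*)·19.7101]/1.03 = 23.8590. B = V − Δ·S = -6.5454.
(1,1): S=152.2200. Δ = (V_up−V_dn)/(S_up−S_dn) = (96.4123−32.4799)/(196.3638−132.4314) = 1.0000. V = [p*·96.4123 + (1−p*)·32.4799]/1.03 = 55.1798. B = V − Δ·S = -97.0402.
(0,0): S=118.0000. Δ = (V_up−V_dn)/(S_up−S_dn) = (55.1798−23.8590)/(152.2200−102.6600) = 0.6320. V = [p*·55.1798 + (1−p*)·23.8590]/1.03 = 34.7483. B = V − Δ·S = -39.8249.
Root portfolio cost Δ·118+B reproduces V0=34.7483.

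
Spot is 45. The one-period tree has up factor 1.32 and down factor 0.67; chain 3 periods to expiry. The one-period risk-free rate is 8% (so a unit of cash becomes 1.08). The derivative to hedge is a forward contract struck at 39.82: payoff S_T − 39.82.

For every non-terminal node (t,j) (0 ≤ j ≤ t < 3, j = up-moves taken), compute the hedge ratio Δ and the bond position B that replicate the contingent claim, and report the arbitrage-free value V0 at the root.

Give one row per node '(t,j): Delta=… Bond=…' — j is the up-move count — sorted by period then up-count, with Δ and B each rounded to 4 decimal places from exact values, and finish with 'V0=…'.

Since d<R<u, set p* = (R−d)/(u−d) = 0.6308; price each node as the discounted p*-expectation of its children.
Terminal values V(3,·): V(3,0)=-26.2857, V(3,1)=-13.1553, V(3,2)=12.7134, V(3,3)=63.6786
(2,0): S=20.2005. Δ = (V_up−V_dn)/(S_up−S_dn) = (-13.1553−-26.2857)/(26.6647−13.5343) = 1.0000. V = [p*·-13.1553 + (1−p*)·-26.2857]/1.08 = -16.6699. B = V − Δ·S = -36.8704.
(2,1): S=39.7980. Δ = (V_up−V_dn)/(S_up−S_dn) = (12.7134−-13.1553)/(52.5334−26.6647) = 1.0000. V = [p*·12.7134 + (1−p*)·-13.1553]/1.08 = 2.9276. B = V − Δ·S = -36.8704.
(2,2): S=78.4080. Δ = (V_up−V_dn)/(S_up−S_dn) = (63.6786−12.7134)/(103.4986−52.5334) = 1.0000. V = [p*·63.6786 + (1−p*)·12.7134]/1.08 = 41.5376. B = V − Δ·S = -36.8704.
(1,0): S=30.1500. Δ = (V_up−V_dn)/(S_up−S_dn) = (2.9276−-16.6699)/(39.7980−20.2005) = 1.0000. V = [p*·2.9276 + (1−p*)·-16.6699]/1.08 = -3.9892. B = V − Δ·S = -34.1392.
(1,1): S=59.4000. Δ = (V_up−V_dn)/(S_up−S_dn) = (41.5376−2.9276)/(78.4080−39.7980) = 1.0000. V = [p*·41.5376 + (1−p*)·2.9276]/1.08 = 25.2608. B = V − Δ·S = -34.1392.
(0,0): S=45.0000. Δ = (V_up−V_dn)/(S_up−S_dn) = (25.2608−-3.9892)/(59.4000−30.1500) = 1.0000. V = [p*·25.2608 + (1−p*)·-3.9892]/1.08 = 13.3896. B = V − Δ·S = -31.6104.
The time-0 hedge costs 13.3896, which is the no-arbitrage price.

(0,0): Delta=1.0000 Bond=-31.6104
(1,0): Delta=1.0000 Bond=-34.1392
(1,1): Delta=1.0000 Bond=-34.1392
(2,0): Delta=1.0000 Bond=-36.8704
(2,1): Delta=1.0000 Bond=-36.8704
(2,2): Delta=1.0000 Bond=-36.8704
V0=13.3896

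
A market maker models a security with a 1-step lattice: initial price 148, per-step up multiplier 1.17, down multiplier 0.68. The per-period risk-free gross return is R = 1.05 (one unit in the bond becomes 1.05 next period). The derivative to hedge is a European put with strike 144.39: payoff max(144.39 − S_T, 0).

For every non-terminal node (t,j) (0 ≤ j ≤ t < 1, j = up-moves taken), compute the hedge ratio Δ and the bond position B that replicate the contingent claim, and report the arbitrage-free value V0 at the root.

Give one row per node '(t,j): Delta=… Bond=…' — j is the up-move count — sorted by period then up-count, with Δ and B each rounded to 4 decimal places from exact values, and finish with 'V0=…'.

(0,0): Delta=-0.6033 Bond=99.4898
V0=10.2041

The replicating-portfolio and risk-neutral prices coincide; use p* = (1.05−0.68)/(1.17−0.68) = 0.7551 for the latter.
Payoff layer (t=1): V(1,0)=43.7500, V(1,1)=0.0000
(0,0): S=148.0000. Δ = (V_up−V_dn)/(S_up−S_dn) = (0.0000−43.7500)/(173.1600−100.6400) = -0.6033. V = [p*·0.0000 + (1−p*)·43.7500]/1.05 = 10.2041. B = V − Δ·S = 99.4898.
Root portfolio cost Δ·148+B reproduces V0=10.2041.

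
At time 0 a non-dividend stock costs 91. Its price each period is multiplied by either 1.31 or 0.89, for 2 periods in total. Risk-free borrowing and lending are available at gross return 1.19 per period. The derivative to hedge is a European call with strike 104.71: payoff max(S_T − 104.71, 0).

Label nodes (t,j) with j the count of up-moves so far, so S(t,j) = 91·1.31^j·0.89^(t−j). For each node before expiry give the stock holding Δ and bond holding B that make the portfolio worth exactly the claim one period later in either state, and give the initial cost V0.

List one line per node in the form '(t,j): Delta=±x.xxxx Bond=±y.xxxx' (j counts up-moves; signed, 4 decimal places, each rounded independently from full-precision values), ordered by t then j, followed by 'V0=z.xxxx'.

Under the risk-neutral measure, an up-move has probability p* = (R−d)/(u−d) = 0.7143 and values discount at R = 1.19.
At expiry t=2: V(2,0)=0.0000, V(2,1)=1.3869, V(2,2)=51.4551
Node (1,0) S=80.9900: V=(p*·1.3869+(1−p*)·0.0000)/1.19=0.8325; Δ=(1.3869−0.0000)/(106.0969−72.0811)=0.0408; B=V−Δ·S=-2.4697
Node (1,1) S=119.2100: V=(p*·51.4551+(1−p*)·1.3869)/1.19=31.2184; Δ=(51.4551−1.3869)/(156.1651−106.0969)=1.0000; B=V−Δ·S=-87.9916
Node (0,0) S=91.0000: V=(p*·31.2184+(1−p*)·0.8325)/1.19=18.9384; Δ=(31.2184−0.8325)/(119.2100−80.9900)=0.7950; B=V−Δ·S=-53.4090
Check: Δ(0,0)·S0 + B(0,0) = 18.9384 = V0.

(0,0): Delta=0.7950 Bond=-53.4090
(1,0): Delta=0.0408 Bond=-2.4697
(1,1): Delta=1.0000 Bond=-87.9916
V0=18.9384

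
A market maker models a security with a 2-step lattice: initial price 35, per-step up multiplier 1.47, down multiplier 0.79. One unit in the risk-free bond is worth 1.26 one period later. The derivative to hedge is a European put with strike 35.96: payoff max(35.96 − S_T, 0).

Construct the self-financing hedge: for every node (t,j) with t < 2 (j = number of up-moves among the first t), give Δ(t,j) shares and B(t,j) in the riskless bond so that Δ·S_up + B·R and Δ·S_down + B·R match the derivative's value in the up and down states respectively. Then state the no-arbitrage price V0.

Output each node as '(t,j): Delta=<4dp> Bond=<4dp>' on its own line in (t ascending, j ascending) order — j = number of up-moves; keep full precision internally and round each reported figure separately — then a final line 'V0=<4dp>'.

(0,0): Delta=-0.1454 Bond=5.9361
(1,0): Delta=-0.7508 Bond=24.2195
(1,1): Delta=0.0000 Bond=0.0000
V0=0.8480

Since d<R<u, set p* = (R−d)/(u−d) = 0.6912; price each node as the discounted p*-expectation of its children.
Payoff layer (t=2): V(2,0)=14.1165, V(2,1)=0.0000, V(2,2)=0.0000
Node (1,0) S=27.6500: V=(p*·0.0000+(1−p*)·14.1165)/1.26=3.4599; Δ=(0.0000−14.1165)/(40.6455−21.8435)=-0.7508; B=V−Δ·S=24.2195
Node (1,1) S=51.4500: V=(p*·0.0000+(1−p*)·0.0000)/1.26=0.0000; Δ=(0.0000−0.0000)/(75.6315−40.6455)=0.0000; B=V−Δ·S=0.0000
Node (0,0) S=35.0000: V=(p*·0.0000+(1−p*)·3.4599)/1.26=0.8480; Δ=(0.0000−3.4599)/(51.4500−27.6500)=-0.1454; B=V−Δ·S=5.9361
The time-0 hedge costs 0.8480, which is the no-arbitrage price.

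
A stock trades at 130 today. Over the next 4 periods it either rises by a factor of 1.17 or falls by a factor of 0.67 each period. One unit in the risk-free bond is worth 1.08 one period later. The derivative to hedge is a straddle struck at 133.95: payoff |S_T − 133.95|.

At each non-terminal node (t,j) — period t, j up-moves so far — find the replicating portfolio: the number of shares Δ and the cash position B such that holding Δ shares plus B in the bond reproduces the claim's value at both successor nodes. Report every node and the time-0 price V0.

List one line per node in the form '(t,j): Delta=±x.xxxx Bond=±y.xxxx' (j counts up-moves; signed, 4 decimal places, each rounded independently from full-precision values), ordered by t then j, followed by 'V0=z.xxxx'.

No-arbitrage ⇒ martingale measure with p* = (R−d)/(u−d) = 0.8200.
Payoff layer (t=4): V(4,0)=107.7535, V(4,1)=88.2039, V(4,2)=54.0651, V(4,3)=5.5505, V(4,4)=109.6553
Node (3,0) S=39.0992: V=(p*·88.2039+(1−p*)·107.7535)/1.08=84.9286; Δ=(88.2039−107.7535)/(45.7461−26.1965)=-1.0000; B=V−Δ·S=124.0278
Node (3,1) S=68.2777: V=(p*·54.0651+(1−p*)·88.2039)/1.08=55.7501; Δ=(54.0651−88.2039)/(79.8849−45.7461)=-1.0000; B=V−Δ·S=124.0278
Node (3,2) S=119.2312: V=(p*·5.5505+(1−p*)·54.0651)/1.08=13.2251; Δ=(5.5505−54.0651)/(139.5005−79.8849)=-0.8138; B=V−Δ·S=110.2543
Node (3,3) S=208.2097: V=(p*·109.6553+(1−p*)·5.5505)/1.08=84.1819; Δ=(109.6553−5.5505)/(243.6053−139.5005)=1.0000; B=V−Δ·S=-124.0278
Node (2,0) S=58.3570: V=(p*·55.7501+(1−p*)·84.9286)/1.08=56.4835; Δ=(55.7501−84.9286)/(68.2777−39.0992)=-1.0000; B=V−Δ·S=114.8405
Node (2,1) S=101.9070: V=(p*·13.2251+(1−p*)·55.7501)/1.08=19.3330; Δ=(13.2251−55.7501)/(119.2312−68.2777)=-0.8346; B=V−Δ·S=104.3829
Node (2,2) S=177.9570: V=(p*·84.1819+(1−p*)·13.2251)/1.08=66.1201; Δ=(84.1819−13.2251)/(208.2097−119.2312)=0.7975; B=V−Δ·S=-75.7935
Node (1,0) S=87.1000: V=(p*·19.3330+(1−p*)·56.4835)/1.08=24.0927; Δ=(19.3330−56.4835)/(101.9070−58.3570)=-0.8531; B=V−Δ·S=98.3938
Node (1,1) S=152.1000: V=(p*·66.1201+(1−p*)·19.3330)/1.08=53.4244; Δ=(66.1201−19.3330)/(177.9570−101.9070)=0.6152; B=V−Δ·S=-40.1498
Node (0,0) S=130.0000: V=(p*·53.4244+(1−p*)·24.0927)/1.08=44.5784; Δ=(53.4244−24.0927)/(152.1000−87.1000)=0.4513; B=V−Δ·S=-14.0851
Check: Δ(0,0)·S0 + B(0,0) = 44.5784 = V0.

(0,0): Delta=0.4513 Bond=-14.0851
(1,0): Delta=-0.8531 Bond=98.3938
(1,1): Delta=0.6152 Bond=-40.1498
(2,0): Delta=-1.0000 Bond=114.8405
(2,1): Delta=-0.8346 Bond=104.3829
(2,2): Delta=0.7975 Bond=-75.7935
(3,0): Delta=-1.0000 Bond=124.0278
(3,1): Delta=-1.0000 Bond=124.0278
(3,2): Delta=-0.8138 Bond=110.2543
(3,3): Delta=1.0000 Bond=-124.0278
V0=44.5784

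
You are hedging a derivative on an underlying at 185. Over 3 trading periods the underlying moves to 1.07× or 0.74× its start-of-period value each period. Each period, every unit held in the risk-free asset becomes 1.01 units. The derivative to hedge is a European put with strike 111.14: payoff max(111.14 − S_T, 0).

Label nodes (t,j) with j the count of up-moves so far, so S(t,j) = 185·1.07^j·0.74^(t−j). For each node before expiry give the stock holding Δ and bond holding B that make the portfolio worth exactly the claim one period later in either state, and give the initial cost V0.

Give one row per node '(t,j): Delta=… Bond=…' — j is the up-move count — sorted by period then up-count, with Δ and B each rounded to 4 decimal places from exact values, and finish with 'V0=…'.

(0,0): Delta=-0.0308 Bond=6.1339
(1,0): Delta=-0.1824 Bond=26.9415
(1,1): Delta=-0.0076 Bond=1.5850
(2,0): Delta=-1.0000 Bond=110.0396
(2,1): Delta=-0.0567 Bond=8.8046
(2,2): Delta=0.0000 Bond=0.0000
V0=0.4270

Since d<R<u, set p* = (R−d)/(u−d) = 0.8182; price each node as the discounted p*-expectation of its children.
Payoff layer (t=3): V(3,0)=36.1736, V(3,1)=2.7426, V(3,2)=0.0000, V(3,3)=0.0000
Node (2,0) S=101.3060: V=(p*·2.7426+(1−p*)·36.1736)/1.01=8.7336; Δ=(2.7426−36.1736)/(108.3974−74.9664)=-1.0000; B=V−Δ·S=110.0396
Node (2,1) S=146.4830: V=(p*·0.0000+(1−p*)·2.7426)/1.01=0.4937; Δ=(0.0000−2.7426)/(156.7368−108.3974)=-0.0567; B=V−Δ·S=8.8046
Node (2,2) S=211.8065: V=(p*·0.0000+(1−p*)·0.0000)/1.01=0.0000; Δ=(0.0000−0.0000)/(226.6330−156.7368)=0.0000; B=V−Δ·S=0.0000
Node (1,0) S=136.9000: V=(p*·0.4937+(1−p*)·8.7336)/1.01=1.9722; Δ=(0.4937−8.7336)/(146.4830−101.3060)=-0.1824; B=V−Δ·S=26.9415
Node (1,1) S=197.9500: V=(p*·0.0000+(1−p*)·0.4937)/1.01=0.0889; Δ=(0.0000−0.4937)/(211.8065−146.4830)=-0.0076; B=V−Δ·S=1.5850
Node (0,0) S=185.0000: V=(p*·0.0889+(1−p*)·1.9722)/1.01=0.4270; Δ=(0.0889−1.9722)/(197.9500−136.9000)=-0.0308; B=V−Δ·S=6.1339
Self-financing check: at every node Δ·S+B equals the discounted successor values.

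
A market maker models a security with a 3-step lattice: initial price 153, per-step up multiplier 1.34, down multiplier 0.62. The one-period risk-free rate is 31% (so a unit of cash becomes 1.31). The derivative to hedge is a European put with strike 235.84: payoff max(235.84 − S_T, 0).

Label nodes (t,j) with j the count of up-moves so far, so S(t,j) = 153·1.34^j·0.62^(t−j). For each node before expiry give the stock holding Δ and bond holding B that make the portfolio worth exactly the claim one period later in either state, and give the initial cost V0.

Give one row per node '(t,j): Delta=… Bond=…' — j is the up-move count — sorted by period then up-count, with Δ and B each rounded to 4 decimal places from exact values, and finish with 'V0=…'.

Under the risk-neutral measure, an up-move has probability p* = (R−d)/(u−d) = 0.9583 and values discount at R = 1.31.
Terminal values V(3,·): V(3,0)=199.3758, V(3,1)=157.0303, V(3,2)=65.5094, V(3,3)=0.0000
  t=2,j=0: stock 58.8132 → up 78.8097 (V=157.0303), down 36.4642 (V=199.3758). Price 121.2173; hedge Δ=-1.0000, bond B=180.0305.
  t=2,j=1: stock 127.1124 → up 170.3306 (V=65.5094), down 78.8097 (V=157.0303). Price 52.9181; hedge Δ=-1.0000, bond B=180.0305.
  t=2,j=2: stock 274.7268 → up 368.1339 (V=0.0000), down 170.3306 (V=65.5094). Price 2.0836; hedge Δ=-0.3312, bond B=93.0689.
  t=1,j=0: stock 94.8600 → up 127.1124 (V=52.9181), down 58.8132 (V=121.2173). Price 42.5679; hedge Δ=-1.0000, bond B=137.4279.
  t=1,j=1: stock 205.0200 → up 274.7268 (V=2.0836), down 127.1124 (V=52.9181). Price 3.2074; hedge Δ=-0.3444, bond B=73.8109.
  t=0,j=0: stock 153.0000 → up 205.0200 (V=3.2074), down 94.8600 (V=42.5679). Price 3.7003; hedge Δ=-0.3573, bond B=58.3676.
Self-financing check: at every node Δ·S+B equals the discounted successor values.

(0,0): Delta=-0.3573 Bond=58.3676
(1,0): Delta=-1.0000 Bond=137.4279
(1,1): Delta=-0.3444 Bond=73.8109
(2,0): Delta=-1.0000 Bond=180.0305
(2,1): Delta=-1.0000 Bond=180.0305
(2,2): Delta=-0.3312 Bond=93.0689
V0=3.7003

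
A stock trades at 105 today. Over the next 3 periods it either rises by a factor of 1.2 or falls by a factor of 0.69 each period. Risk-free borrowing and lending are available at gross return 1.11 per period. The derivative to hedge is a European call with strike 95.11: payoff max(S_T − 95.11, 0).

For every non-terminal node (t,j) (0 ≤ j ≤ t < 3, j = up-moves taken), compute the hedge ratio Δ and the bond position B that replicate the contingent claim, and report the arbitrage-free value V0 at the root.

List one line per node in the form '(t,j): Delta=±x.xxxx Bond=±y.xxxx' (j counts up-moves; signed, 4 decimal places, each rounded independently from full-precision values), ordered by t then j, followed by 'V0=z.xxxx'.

No-arbitrage ⇒ martingale measure with p* = (R−d)/(u−d) = 0.8235.
Payoff layer (t=3): V(3,0)=0.0000, V(3,1)=0.0000, V(3,2)=9.2180, V(3,3)=86.3300
  t=2,j=0: stock 49.9905 → up 59.9886 (V=0.0000), down 34.4934 (V=0.0000). Price 0.0000; hedge Δ=0.0000, bond B=0.0000.
  t=2,j=1: stock 86.9400 → up 104.3280 (V=9.2180), down 59.9886 (V=0.0000). Price 6.8390; hedge Δ=0.2079, bond B=-11.2355.
  t=2,j=2: stock 151.2000 → up 181.4400 (V=86.3300), down 104.3280 (V=9.2180). Price 65.5153; hedge Δ=1.0000, bond B=-85.6847.
  t=1,j=0: stock 72.4500 → up 86.9400 (V=6.8390), down 49.9905 (V=0.0000). Price 5.0740; hedge Δ=0.1851, bond B=-8.3358.
  t=1,j=1: stock 126.0000 → up 151.2000 (V=65.5153), down 86.9400 (V=6.8390). Price 49.6943; hedge Δ=0.9131, bond B=-65.3573.
  t=0,j=0: stock 105.0000 → up 126.0000 (V=49.6943), down 72.4500 (V=5.0740). Price 37.6758; hedge Δ=0.8332, bond B=-49.8150.
Root portfolio cost Δ·105+B reproduces V0=37.6758.

(0,0): Delta=0.8332 Bond=-49.8150
(1,0): Delta=0.1851 Bond=-8.3358
(1,1): Delta=0.9131 Bond=-65.3573
(2,0): Delta=0.0000 Bond=0.0000
(2,1): Delta=0.2079 Bond=-11.2355
(2,2): Delta=1.0000 Bond=-85.6847
V0=37.6758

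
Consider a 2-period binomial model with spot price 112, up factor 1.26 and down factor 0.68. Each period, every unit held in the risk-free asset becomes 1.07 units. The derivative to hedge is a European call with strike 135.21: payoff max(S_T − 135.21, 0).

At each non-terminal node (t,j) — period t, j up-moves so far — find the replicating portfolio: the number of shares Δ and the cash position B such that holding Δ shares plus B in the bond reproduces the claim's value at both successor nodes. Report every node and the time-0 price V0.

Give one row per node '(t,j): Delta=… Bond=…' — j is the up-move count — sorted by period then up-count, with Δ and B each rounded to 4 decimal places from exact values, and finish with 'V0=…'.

The replicating-portfolio and risk-neutral prices coincide; use p* = (1.07−0.68)/(1.26−0.68) = 0.6724 for the latter.
Terminal payoffs: V(2,0)=0.0000, V(2,1)=0.0000, V(2,2)=42.6012
Node (1,0) S=76.1600: V=(p*·0.0000+(1−p*)·0.0000)/1.07=0.0000; Δ=(0.0000−0.0000)/(95.9616−51.7888)=0.0000; B=V−Δ·S=0.0000
Node (1,1) S=141.1200: V=(p*·42.6012+(1−p*)·0.0000)/1.07=26.7716; Δ=(42.6012−0.0000)/(177.8112−95.9616)=0.5205; B=V−Δ·S=-46.6787
Node (0,0) S=112.0000: V=(p*·26.7716+(1−p*)·0.0000)/1.07=16.8239; Δ=(26.7716−0.0000)/(141.1200−76.1600)=0.4121; B=V−Δ·S=-29.3340
The time-0 hedge costs 16.8239, which is the no-arbitrage price.

(0,0): Delta=0.4121 Bond=-29.3340
(1,0): Delta=0.0000 Bond=0.0000
(1,1): Delta=0.5205 Bond=-46.6787
V0=16.8239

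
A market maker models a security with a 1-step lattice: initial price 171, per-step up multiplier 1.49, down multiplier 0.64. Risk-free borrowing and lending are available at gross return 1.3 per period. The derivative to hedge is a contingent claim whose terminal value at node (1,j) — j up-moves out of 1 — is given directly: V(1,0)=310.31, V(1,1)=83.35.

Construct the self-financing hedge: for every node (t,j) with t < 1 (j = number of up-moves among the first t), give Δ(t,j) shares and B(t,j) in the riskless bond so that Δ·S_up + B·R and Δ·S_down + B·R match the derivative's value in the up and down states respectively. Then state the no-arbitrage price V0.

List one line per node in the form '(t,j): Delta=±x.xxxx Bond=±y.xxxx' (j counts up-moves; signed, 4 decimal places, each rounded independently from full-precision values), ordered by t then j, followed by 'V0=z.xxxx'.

Since d<R<u, set p* = (R−d)/(u−d) = 0.7765; price each node as the discounted p*-expectation of its children.
Terminal payoffs: V(1,0)=310.3100, V(1,1)=83.3500
Node (0,0) S=171.0000: V=(p*·83.3500+(1−p*)·310.3100)/1.3=103.1402; Δ=(83.3500−310.3100)/(254.7900−109.4400)=-1.5615; B=V−Δ·S=370.1519
The time-0 hedge costs 103.1402, which is the no-arbitrage price.

(0,0): Delta=-1.5615 Bond=370.1519
V0=103.1402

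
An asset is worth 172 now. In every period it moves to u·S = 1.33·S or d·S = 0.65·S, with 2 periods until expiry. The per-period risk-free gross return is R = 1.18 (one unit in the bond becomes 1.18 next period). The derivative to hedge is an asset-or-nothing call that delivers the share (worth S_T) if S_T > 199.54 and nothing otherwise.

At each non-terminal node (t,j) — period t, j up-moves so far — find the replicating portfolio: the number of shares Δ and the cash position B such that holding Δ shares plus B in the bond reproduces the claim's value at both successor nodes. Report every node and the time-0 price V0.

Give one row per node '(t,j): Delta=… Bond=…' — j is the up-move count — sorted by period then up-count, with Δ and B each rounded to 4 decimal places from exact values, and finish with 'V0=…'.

No-arbitrage ⇒ martingale measure with p* = (R−d)/(u−d) = 0.7794.
At expiry t=2: V(2,0)=0.0000, V(2,1)=0.0000, V(2,2)=304.2508
  t=1,j=0: stock 111.8000 → up 148.6940 (V=0.0000), down 72.6700 (V=0.0000). Price 0.0000; hedge Δ=0.0000, bond B=0.0000.
  t=1,j=1: stock 228.7600 → up 304.2508 (V=304.2508), down 148.6940 (V=0.0000). Price 200.9633; hedge Δ=1.9559, bond B=-246.4644.
  t=0,j=0: stock 172.0000 → up 228.7600 (V=200.9633), down 111.8000 (V=0.0000). Price 132.7399; hedge Δ=1.7182, bond B=-162.7943.
Self-financing check: at every node Δ·S+B equals the discounted successor values.

(0,0): Delta=1.7182 Bond=-162.7943
(1,0): Delta=0.0000 Bond=0.0000
(1,1): Delta=1.9559 Bond=-246.4644
V0=132.7399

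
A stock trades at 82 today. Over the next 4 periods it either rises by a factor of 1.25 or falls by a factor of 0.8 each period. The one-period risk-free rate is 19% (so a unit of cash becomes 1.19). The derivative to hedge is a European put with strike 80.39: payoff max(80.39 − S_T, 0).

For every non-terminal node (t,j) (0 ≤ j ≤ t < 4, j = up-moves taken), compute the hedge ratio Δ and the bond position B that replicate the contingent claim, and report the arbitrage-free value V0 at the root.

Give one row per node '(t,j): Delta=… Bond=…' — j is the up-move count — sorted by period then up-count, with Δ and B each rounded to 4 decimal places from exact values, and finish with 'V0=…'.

Risk-neutral probability p* = (R−d)/(u−d) = (1.19−0.8)/(1.25−0.8) = 0.8667.
Payoff layer (t=4): V(4,0)=46.8028, V(4,1)=27.9100, V(4,2)=0.0000, V(4,3)=0.0000, V(4,4)=0.0000
  t=3,j=0: stock 41.9840 → up 52.4800 (V=27.9100), down 33.5872 (V=46.8028). Price 25.5706; hedge Δ=-1.0000, bond B=67.5546.
  t=3,j=1: stock 65.6000 → up 82.0000 (V=0.0000), down 52.4800 (V=27.9100). Price 3.1272; hedge Δ=-0.9455, bond B=65.1494.
  t=3,j=2: stock 102.5000 → up 128.1250 (V=0.0000), down 82.0000 (V=0.0000). Price 0.0000; hedge Δ=0.0000, bond B=0.0000.
  t=3,j=3: stock 160.1562 → up 200.1953 (V=0.0000), down 128.1250 (V=0.0000). Price 0.0000; hedge Δ=0.0000, bond B=0.0000.
  t=2,j=0: stock 52.4800 → up 65.6000 (V=3.1272), down 41.9840 (V=25.5706). Price 5.1425; hedge Δ=-0.9503, bond B=55.0169.
  t=2,j=1: stock 82.0000 → up 102.5000 (V=0.0000), down 65.6000 (V=3.1272). Price 0.3504; hedge Δ=-0.0847, bond B=7.2997.
  t=2,j=2: stock 128.1250 → up 160.1562 (V=0.0000), down 102.5000 (V=0.0000). Price 0.0000; hedge Δ=0.0000, bond B=0.0000.
  t=1,j=0: stock 65.6000 → up 82.0000 (V=0.3504), down 52.4800 (V=5.1425). Price 0.8314; hedge Δ=-0.1623, bond B=11.4806.
  t=1,j=1: stock 102.5000 → up 128.1250 (V=0.0000), down 82.0000 (V=0.3504). Price 0.0393; hedge Δ=-0.0076, bond B=0.8179.
  t=0,j=0: stock 82.0000 → up 102.5000 (V=0.0393), down 65.6000 (V=0.8314). Price 0.1217; hedge Δ=-0.0215, bond B=1.8820.
Root portfolio cost Δ·82+B reproduces V0=0.1217.

(0,0): Delta=-0.0215 Bond=1.8820
(1,0): Delta=-0.1623 Bond=11.4806
(1,1): Delta=-0.0076 Bond=0.8179
(2,0): Delta=-0.9503 Bond=55.0169
(2,1): Delta=-0.0847 Bond=7.2997
(2,2): Delta=0.0000 Bond=0.0000
(3,0): Delta=-1.0000 Bond=67.5546
(3,1): Delta=-0.9455 Bond=65.1494
(3,2): Delta=0.0000 Bond=0.0000
(3,3): Delta=0.0000 Bond=0.0000
V0=0.1217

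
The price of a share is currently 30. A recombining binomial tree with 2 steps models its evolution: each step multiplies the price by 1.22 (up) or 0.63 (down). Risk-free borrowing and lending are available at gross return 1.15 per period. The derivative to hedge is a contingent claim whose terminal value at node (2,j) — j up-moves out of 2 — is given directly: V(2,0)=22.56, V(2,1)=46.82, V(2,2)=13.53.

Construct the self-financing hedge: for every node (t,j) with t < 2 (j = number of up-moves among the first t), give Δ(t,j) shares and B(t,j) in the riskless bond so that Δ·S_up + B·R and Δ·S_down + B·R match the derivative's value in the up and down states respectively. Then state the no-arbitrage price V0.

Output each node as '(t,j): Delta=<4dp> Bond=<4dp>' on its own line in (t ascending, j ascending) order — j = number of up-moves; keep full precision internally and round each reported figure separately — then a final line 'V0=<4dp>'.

The replicating-portfolio and risk-neutral prices coincide; use p* = (1.15−0.63)/(1.22−0.63) = 0.8814 for the latter.
At expiry t=2: V(2,0)=22.5600, V(2,1)=46.8200, V(2,2)=13.5300
Node (1,0) S=18.9000: V=(p*·46.8200+(1−p*)·22.5600)/1.15=38.2102; Δ=(46.8200−22.5600)/(23.0580−11.9070)=2.1756; B=V−Δ·S=-2.9085
Node (1,1) S=36.6000: V=(p*·13.5300+(1−p*)·46.8200)/1.15=15.1997; Δ=(13.5300−46.8200)/(44.6520−23.0580)=-1.5416; B=V−Δ·S=71.6234
Node (0,0) S=30.0000: V=(p*·15.1997+(1−p*)·38.2102)/1.15=15.5911; Δ=(15.1997−38.2102)/(36.6000−18.9000)=-1.3000; B=V−Δ·S=54.5919
The time-0 hedge costs 15.5911, which is the no-arbitrage price.

(0,0): Delta=-1.3000 Bond=54.5919
(1,0): Delta=2.1756 Bond=-2.9085
(1,1): Delta=-1.5416 Bond=71.6234
V0=15.5911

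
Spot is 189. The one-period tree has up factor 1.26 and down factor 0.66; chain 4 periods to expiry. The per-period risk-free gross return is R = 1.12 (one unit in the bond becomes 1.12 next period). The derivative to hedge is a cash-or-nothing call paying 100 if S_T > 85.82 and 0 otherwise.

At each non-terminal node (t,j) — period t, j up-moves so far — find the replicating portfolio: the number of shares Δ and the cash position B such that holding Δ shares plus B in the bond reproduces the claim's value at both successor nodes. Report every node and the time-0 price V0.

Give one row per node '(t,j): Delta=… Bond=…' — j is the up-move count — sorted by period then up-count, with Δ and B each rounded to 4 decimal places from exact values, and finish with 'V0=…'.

Risk-neutral probability p* = (R−d)/(u−d) = (1.12−0.66)/(1.26−0.66) = 0.7667.
Terminal values V(4,·): V(4,0)=0.0000, V(4,1)=0.0000, V(4,2)=100.0000, V(4,3)=100.0000, V(4,4)=100.0000
  t=3,j=0: stock 54.3367 → up 68.4643 (V=0.0000), down 35.8623 (V=0.0000). Price 0.0000; hedge Δ=0.0000, bond B=0.0000.
  t=3,j=1: stock 103.7338 → up 130.7046 (V=100.0000), down 68.4643 (V=0.0000). Price 68.4524; hedge Δ=1.6067, bond B=-98.2143.
  t=3,j=2: stock 198.0372 → up 249.5269 (V=100.0000), down 130.7046 (V=100.0000). Price 89.2857; hedge Δ=0.0000, bond B=89.2857.
  t=3,j=3: stock 378.0711 → up 476.3695 (V=100.0000), down 249.5269 (V=100.0000). Price 89.2857; hedge Δ=0.0000, bond B=89.2857.
  t=2,j=0: stock 82.3284 → up 103.7338 (V=68.4524), down 54.3367 (V=0.0000). Price 46.8573; hedge Δ=1.3858, bond B=-67.2300.
  t=2,j=1: stock 157.1724 → up 198.0372 (V=89.2857), down 103.7338 (V=68.4524). Price 75.3791; hedge Δ=0.2209, bond B=40.6569.
  t=2,j=2: stock 300.0564 → up 378.0711 (V=89.2857), down 198.0372 (V=89.2857). Price 79.7194; hedge Δ=0.0000, bond B=79.7194.
  t=1,j=0: stock 124.7400 → up 157.1724 (V=75.3791), down 82.3284 (V=46.8573). Price 61.3607; hedge Δ=0.3811, bond B=13.8244.
  t=1,j=1: stock 238.1400 → up 300.0564 (V=79.7194), down 157.1724 (V=75.3791). Price 70.2738; hedge Δ=0.0304, bond B=63.0400.
  t=0,j=0: stock 189.0000 → up 238.1400 (V=70.2738), down 124.7400 (V=61.3607). Price 60.8876; hedge Δ=0.0786, bond B=46.0325.
The time-0 hedge costs 60.8876, which is the no-arbitrage price.

(0,0): Delta=0.0786 Bond=46.0325
(1,0): Delta=0.3811 Bond=13.8244
(1,1): Delta=0.0304 Bond=63.0400
(2,0): Delta=1.3858 Bond=-67.2300
(2,1): Delta=0.2209 Bond=40.6569
(2,2): Delta=0.0000 Bond=79.7194
(3,0): Delta=0.0000 Bond=0.0000
(3,1): Delta=1.6067 Bond=-98.2143
(3,2): Delta=0.0000 Bond=89.2857
(3,3): Delta=0.0000 Bond=89.2857
V0=60.8876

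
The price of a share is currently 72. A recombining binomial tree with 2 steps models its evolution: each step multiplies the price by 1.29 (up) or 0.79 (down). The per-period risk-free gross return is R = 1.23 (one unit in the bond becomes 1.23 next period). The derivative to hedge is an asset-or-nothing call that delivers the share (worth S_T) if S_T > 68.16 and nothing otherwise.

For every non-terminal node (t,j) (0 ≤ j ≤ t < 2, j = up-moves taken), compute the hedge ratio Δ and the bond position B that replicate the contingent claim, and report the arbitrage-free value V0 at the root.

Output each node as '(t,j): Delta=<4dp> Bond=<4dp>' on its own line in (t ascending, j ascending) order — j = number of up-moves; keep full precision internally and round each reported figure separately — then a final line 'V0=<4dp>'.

(0,0): Delta=1.1218 Bond=-9.1955
(1,0): Delta=2.5800 Bond=-94.2543
(1,1): Delta=1.0000 Bond=0.0000
V0=71.5723

The replicating-portfolio and risk-neutral prices coincide; use p* = (1.23−0.79)/(1.29−0.79) = 0.8800 for the latter.
Payoff layer (t=2): V(2,0)=0.0000, V(2,1)=73.3752, V(2,2)=119.8152
Node (1,0) S=56.8800: V=(p*·73.3752+(1−p*)·0.0000)/1.23=52.4961; Δ=(73.3752−0.0000)/(73.3752−44.9352)=2.5800; B=V−Δ·S=-94.2543
Node (1,1) S=92.8800: V=(p*·119.8152+(1−p*)·73.3752)/1.23=92.8800; Δ=(119.8152−73.3752)/(119.8152−73.3752)=1.0000; B=V−Δ·S=0.0000
Node (0,0) S=72.0000: V=(p*·92.8800+(1−p*)·52.4961)/1.23=71.5723; Δ=(92.8800−52.4961)/(92.8800−56.8800)=1.1218; B=V−Δ·S=-9.1955
The time-0 hedge costs 71.5723, which is the no-arbitrage price.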